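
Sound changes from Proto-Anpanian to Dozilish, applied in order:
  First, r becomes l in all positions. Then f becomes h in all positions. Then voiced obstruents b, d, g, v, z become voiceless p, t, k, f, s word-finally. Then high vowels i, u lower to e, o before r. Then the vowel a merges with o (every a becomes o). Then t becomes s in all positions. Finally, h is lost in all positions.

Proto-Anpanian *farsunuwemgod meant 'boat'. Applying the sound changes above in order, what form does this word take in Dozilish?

Dozilish: *farsunuwemgod > falsunuwemgod > halsunuwemgod > halsunuwemgot > holsunuwemgot > holsunuwemgos > olsunuwemgos  (by unconditioned shift, unconditioned shift, final devoicing, vowel merger, unconditioned shift, h-loss)

olsunuwemgos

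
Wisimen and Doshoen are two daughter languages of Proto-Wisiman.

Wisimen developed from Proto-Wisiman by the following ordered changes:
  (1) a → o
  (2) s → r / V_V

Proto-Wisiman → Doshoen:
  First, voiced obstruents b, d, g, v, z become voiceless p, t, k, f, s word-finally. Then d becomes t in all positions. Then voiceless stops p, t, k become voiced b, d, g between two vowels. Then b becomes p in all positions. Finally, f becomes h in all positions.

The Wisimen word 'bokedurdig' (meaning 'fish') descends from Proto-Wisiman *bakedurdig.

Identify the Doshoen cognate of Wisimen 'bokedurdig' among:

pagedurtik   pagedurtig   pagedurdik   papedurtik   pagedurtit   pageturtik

pagedurtik

Doshoen: *bakedurdig
  bakedurdig → bakedurdik   [final devoicing]
  bakedurdik → baketurtik   [unconditioned shift]
  baketurtik → bagedurtik   [intervocalic voicing]
  bagedurtik → pagedurtik   [unconditioned shift]
  pagedurtik (rule 5 does not apply)
  giving Doshoen pagedurtik.
The other candidates each miss or misapply at least one Doshoen change.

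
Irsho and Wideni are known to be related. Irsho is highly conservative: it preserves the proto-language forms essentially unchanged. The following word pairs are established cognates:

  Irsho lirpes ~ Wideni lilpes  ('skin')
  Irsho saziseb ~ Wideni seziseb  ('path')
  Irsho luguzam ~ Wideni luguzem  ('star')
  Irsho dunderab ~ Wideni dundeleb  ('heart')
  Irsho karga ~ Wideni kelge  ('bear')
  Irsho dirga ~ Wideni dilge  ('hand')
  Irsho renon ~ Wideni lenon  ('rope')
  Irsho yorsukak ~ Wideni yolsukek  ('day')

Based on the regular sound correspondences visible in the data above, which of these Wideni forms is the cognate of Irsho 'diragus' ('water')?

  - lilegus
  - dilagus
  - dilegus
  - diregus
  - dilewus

dunderab ~ dundeleb — Irsho r corresponds to Wideni l between vowels (before a back vowel).
saziseb ~ seziseb, yorsukak ~ yolsukek — Irsho a corresponds to Wideni e after a consonant, before a consonant other than r, m, n, p, b, f, v.
Applying these to Irsho 'diragus':
  diragus → dilagus   (r→l between vowels (before a back vowel))
  dilagus → dilegus   (a→e after a consonant, before a consonant other than r, m, n, p, b, f, v)
So the Wideni cognate is 'dilegus'.

dilegus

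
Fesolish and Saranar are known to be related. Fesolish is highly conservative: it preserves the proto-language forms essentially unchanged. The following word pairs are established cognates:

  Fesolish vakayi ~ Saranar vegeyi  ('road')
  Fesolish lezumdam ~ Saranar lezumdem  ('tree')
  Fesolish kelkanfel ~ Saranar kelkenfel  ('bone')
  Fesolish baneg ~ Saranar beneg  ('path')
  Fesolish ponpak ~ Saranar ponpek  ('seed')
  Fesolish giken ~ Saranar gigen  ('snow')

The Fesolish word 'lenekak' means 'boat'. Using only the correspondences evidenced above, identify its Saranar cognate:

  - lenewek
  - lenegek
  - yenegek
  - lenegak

vakayi ~ vegeyi — Fesolish k corresponds to Saranar g between vowels (before a back vowel).
vakayi ~ vegeyi, ponpak ~ ponpek — Fesolish a corresponds to Saranar e after a consonant, before a consonant other than r, m, n, p, b, f, v.
Applying these to Fesolish 'lenekak':
  lenekak → lenegak   (k→g between vowels (before a back vowel))
  lenegak → lenegek   (a→e after a consonant, before a consonant other than r, m, n, p, b, f, v)
So the Saranar cognate is 'lenegek'.

lenegek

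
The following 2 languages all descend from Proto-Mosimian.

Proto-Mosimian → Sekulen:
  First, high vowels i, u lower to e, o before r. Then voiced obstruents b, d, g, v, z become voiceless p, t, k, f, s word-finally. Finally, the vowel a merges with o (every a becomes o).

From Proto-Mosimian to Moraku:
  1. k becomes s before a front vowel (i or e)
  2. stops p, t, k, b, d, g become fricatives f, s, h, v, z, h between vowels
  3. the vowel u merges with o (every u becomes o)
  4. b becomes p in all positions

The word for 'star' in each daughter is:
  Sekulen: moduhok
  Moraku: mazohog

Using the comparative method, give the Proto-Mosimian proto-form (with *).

Position 7: Sekulen has k, Moraku has g. Moraku preserves g here (none of its changes turn any other segment into g), so the proto-segment is *g.
Position 4: Sekulen has u, Moraku has o. Sekulen preserves u here (none of its changes turn any other segment into u), so the proto-segment is *u.
This points to *maduhog. Verify forward in each daughter:
Sekulen: *maduhog
  maduhog (rule 1 does not apply)
  maduhog → maduhok   [final devoicing]
  maduhok → moduhok   [vowel merger]
  giving Sekulen moduhok.
Moraku: start from *maduhog.
  rule 1: no change — maduhog
  rule 2 (intervocalic lenition): maduhog → mazuhog
  rule 3 (vowel merger): mazuhog → mazohog
  rule 4: no change — mazohog
  ⇒ Moraku mazohog
Only *maduhog yields all of Sekulen moduhok, Moraku mazohog.

*maduhog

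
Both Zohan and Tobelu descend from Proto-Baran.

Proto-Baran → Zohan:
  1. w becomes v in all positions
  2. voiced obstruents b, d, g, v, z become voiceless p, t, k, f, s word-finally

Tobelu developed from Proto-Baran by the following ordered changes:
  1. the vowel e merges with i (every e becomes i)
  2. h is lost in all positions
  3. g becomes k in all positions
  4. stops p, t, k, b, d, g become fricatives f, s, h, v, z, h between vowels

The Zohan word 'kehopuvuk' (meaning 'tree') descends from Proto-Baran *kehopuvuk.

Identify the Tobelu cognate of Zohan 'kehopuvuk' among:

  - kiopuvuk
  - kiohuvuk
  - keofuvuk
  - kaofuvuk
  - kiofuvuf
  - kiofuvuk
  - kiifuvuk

kiofuvuk

Tobelu: start from *kehopuvuk.
  rule 1 (vowel merger): kehopuvuk → kihopuvuk
  rule 2 (h-loss): kihopuvuk → kiopuvuk
  rule 3: no change — kiopuvuk
  rule 4 (intervocalic lenition): kiopuvuk → kiofuvuk
  ⇒ Tobelu kiofuvuk
Only 'kiofuvuk' matches the regular Tobelu development of *kehopuvuk.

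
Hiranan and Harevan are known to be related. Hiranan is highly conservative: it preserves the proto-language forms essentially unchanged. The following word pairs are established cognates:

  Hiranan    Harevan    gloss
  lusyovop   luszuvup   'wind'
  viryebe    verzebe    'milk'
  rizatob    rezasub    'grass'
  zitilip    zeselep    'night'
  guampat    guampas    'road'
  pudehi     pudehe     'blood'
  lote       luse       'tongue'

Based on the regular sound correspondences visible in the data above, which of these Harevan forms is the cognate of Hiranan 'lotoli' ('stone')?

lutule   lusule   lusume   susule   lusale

lote ~ luse — Hiranan o corresponds to Harevan u after a consonant, before a consonant other than r, m, n, p, b, f, v.
rizatob ~ rezasub — Hiranan t corresponds to Harevan s between vowels (before a back vowel).
pudehi ~ pudehe — Hiranan i corresponds to Harevan e word-finally.
Applying these to Hiranan 'lotoli':
  lotoli → lutoli   (o→u after a consonant, before a consonant other than r, m, n, p, b, f, v)
  lutoli → lusoli   (t→s between vowels (before a back vowel))
  lusoli → lusuli   (o→u after a consonant, before a consonant other than r, m, n, p, b, f, v)
  lusuli → lusule   (i→e word-finally)
So the Harevan cognate is 'lusule'.

lusule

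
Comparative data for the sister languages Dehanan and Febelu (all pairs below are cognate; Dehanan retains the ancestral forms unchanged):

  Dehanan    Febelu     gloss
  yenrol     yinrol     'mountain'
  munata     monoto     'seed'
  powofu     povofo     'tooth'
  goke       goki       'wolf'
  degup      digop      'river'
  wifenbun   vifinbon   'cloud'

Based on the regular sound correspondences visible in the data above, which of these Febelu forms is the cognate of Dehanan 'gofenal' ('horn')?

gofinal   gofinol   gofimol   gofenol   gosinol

yenrol ~ yinrol, wifenbun ~ vifinbon — Dehanan e corresponds to Febelu i after a consonant, before a nasal.
munata ~ monoto — Dehanan a corresponds to Febelu o after a consonant, before a consonant other than r, m, n, p, b, f, v.
Applying these to Dehanan 'gofenal':
  gofenal → gofinal   (e→i after a consonant, before a nasal)
  gofinal → gofinol   (a→o after a consonant, before a consonant other than r, m, n, p, b, f, v)
So the Febelu cognate is 'gofinol'.

gofinol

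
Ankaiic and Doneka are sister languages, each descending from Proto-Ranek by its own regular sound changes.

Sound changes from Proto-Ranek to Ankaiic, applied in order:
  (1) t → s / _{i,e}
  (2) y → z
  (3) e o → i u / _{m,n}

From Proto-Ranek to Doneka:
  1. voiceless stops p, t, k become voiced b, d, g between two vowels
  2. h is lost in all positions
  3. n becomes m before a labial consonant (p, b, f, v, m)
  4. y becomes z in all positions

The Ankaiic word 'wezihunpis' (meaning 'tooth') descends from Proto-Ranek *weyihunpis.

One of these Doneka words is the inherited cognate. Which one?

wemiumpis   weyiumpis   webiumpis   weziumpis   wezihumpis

weziumpis

Doneka: *weyihunpis
  weyihunpis (rule 1 does not apply)
  weyihunpis → weyiunpis   [h-loss]
  weyiunpis → weyiumpis   [nasal place assimilation]
  weyiumpis → weziumpis   [unconditioned shift]
  giving Doneka weziumpis.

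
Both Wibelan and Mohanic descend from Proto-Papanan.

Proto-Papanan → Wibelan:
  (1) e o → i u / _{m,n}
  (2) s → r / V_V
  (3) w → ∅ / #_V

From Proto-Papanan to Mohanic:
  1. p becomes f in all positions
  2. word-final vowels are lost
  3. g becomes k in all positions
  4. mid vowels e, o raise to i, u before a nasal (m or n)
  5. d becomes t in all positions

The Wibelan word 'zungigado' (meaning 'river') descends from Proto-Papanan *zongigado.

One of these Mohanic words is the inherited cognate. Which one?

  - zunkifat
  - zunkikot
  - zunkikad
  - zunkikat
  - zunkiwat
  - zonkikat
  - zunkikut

zunkikat

Mohanic: *zongigado
  zongigado (rule 1 does not apply)
  zongigado → zongigad   [apocope]
  zongigad → zonkikad   [unconditioned shift]
  zonkikad → zunkikad   [pre-nasal raising]
  zunkikad → zunkikat   [unconditioned shift]
  giving Mohanic zunkikat.
Only 'zunkikat' matches the regular Mohanic development of *zongigado.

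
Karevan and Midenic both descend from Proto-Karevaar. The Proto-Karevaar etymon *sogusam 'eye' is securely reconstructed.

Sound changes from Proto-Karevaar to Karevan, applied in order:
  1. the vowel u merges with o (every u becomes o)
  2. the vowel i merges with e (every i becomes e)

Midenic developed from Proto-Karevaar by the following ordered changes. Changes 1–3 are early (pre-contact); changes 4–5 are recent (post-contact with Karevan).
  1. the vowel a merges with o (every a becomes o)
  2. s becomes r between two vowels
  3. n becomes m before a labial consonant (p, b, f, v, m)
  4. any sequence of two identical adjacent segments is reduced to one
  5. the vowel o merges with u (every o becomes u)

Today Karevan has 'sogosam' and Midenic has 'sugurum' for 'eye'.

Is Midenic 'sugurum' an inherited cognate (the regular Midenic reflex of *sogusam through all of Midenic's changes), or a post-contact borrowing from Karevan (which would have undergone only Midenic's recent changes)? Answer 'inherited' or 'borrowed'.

inherited

If inherited, *sogusam would pass through all of Midenic's changes:
Midenic: start from *sogusam.
  rule 1 (vowel merger): sogusam → sogusom
  rule 2 (rhotacism): sogusom → sogurom
  rule 3: no change — sogurom
  rule 4: no change — sogurom
  rule 5 (vowel merger): sogurom → sugurum
  ⇒ Midenic sugurum
If borrowed from Karevan 'sogosam' after the early changes, it would undergo only the recent ones:
  rule 4 (degemination): no change (sogosam)
  rule 5 (vowel merger): sogosam → sugusam
  ⇒ as a loan: sugusam
Midenic 'sugurum' matches the inherited outcome exactly, so it is an inherited cognate, not a loan.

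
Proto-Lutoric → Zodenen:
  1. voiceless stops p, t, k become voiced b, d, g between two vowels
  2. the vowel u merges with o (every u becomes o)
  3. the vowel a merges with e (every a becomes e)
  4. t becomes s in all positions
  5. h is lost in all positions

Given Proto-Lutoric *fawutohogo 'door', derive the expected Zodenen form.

fewodoogo

Zodenen: start from *fawutohogo.
  rule 1 (intervocalic voicing): fawutohogo → fawudohogo
  rule 2 (vowel merger): fawudohogo → fawodohogo
  rule 3 (vowel merger): fawodohogo → fewodohogo
  rule 4: no change — fewodohogo
  rule 5 (h-loss): fewodohogo → fewodoogo
  ⇒ Zodenen fewodoogo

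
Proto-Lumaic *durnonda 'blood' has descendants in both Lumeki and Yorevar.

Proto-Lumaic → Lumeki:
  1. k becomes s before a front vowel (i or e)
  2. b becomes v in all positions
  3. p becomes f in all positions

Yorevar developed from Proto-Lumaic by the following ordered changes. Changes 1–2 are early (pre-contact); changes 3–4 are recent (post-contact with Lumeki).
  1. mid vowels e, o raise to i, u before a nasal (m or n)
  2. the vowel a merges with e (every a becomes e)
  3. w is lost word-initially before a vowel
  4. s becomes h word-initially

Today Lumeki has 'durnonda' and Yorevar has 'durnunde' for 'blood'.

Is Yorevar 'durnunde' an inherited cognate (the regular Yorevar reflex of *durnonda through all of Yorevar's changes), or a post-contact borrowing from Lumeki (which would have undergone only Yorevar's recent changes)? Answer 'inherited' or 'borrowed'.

inherited

If inherited, *durnonda would pass through all of Yorevar's changes:
Yorevar: *durnonda
  durnonda → durnunda   [pre-nasal raising]
  durnunda → durnunde   [vowel merger]
  durnunde (rule 3 does not apply)
  durnunde (rule 4 does not apply)
  giving Yorevar durnunde.
If borrowed from Lumeki 'durnonda' after the early changes, it would undergo only the recent ones:
  rule 3 (glide loss): no change (durnonda)
  rule 4 (debuccalisation): no change (durnonda)
  ⇒ as a loan: durnonda
Yorevar 'durnunde' matches the inherited outcome exactly, so it is an inherited cognate, not a loan.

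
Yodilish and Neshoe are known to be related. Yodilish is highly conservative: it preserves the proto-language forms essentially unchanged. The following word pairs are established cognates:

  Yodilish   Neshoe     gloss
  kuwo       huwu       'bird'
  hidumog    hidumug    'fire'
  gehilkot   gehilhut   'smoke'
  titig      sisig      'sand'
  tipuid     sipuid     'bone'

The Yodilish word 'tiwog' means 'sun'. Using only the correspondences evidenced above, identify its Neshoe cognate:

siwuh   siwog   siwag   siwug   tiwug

titig ~ sisig, tipuid ~ sipuid — Yodilish t corresponds to Neshoe s word-initially before a front vowel.
hidumog ~ hidumug, gehilkot ~ gehilhut — Yodilish o corresponds to Neshoe u after a consonant, before a consonant other than r, m, n, p, b, f, v.
Applying these to Yodilish 'tiwog':
  tiwog → siwog   (t→s word-initially before a front vowel)
  siwog → siwug   (o→u after a consonant, before a consonant other than r, m, n, p, b, f, v)
So the Neshoe cognate is 'siwug'.

siwug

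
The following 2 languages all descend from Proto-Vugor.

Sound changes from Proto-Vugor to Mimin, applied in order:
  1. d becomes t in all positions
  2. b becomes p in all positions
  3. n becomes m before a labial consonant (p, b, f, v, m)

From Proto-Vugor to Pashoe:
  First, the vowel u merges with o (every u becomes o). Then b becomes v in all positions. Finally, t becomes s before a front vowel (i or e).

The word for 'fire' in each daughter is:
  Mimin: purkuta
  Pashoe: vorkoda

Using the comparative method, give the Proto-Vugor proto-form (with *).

Position 5: Mimin has u, Pashoe has o. Mimin preserves u here (none of its changes turn any other segment into u), so the proto-segment is *u.
Position 2: Mimin has u, Pashoe has o. Mimin preserves u here (none of its changes turn any other segment into u), so the proto-segment is *u.
Position 6: Mimin has t, Pashoe has d. Pashoe preserves d here (none of its changes turn any other segment into d), so the proto-segment is *d.
This points to *burkuda. Verify forward in each daughter:
Mimin: start from *burkuda.
  rule 1 (unconditioned shift): burkuda → burkuta
  rule 2 (unconditioned shift): burkuta → purkuta
  rule 3: no change — purkuta
  ⇒ Mimin purkuta
Pashoe: *burkuda
  burkuda → borkoda   [vowel merger]
  borkoda → vorkoda   [unconditioned shift]
  vorkoda (rule 3 does not apply)
  giving Pashoe vorkoda.
No other proto-form is consistent with every reflex, so the reconstruction is *burkuda.

*burkuda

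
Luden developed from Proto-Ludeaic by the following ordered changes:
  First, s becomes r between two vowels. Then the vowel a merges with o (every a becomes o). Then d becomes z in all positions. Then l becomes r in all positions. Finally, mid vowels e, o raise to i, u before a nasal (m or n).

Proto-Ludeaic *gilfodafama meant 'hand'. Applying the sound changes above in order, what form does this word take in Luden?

girfozofumo

Luden: start from *gilfodafama.
  rule 1: no change — gilfodafama
  rule 2 (vowel merger): gilfodafama → gilfodofomo
  rule 3 (unconditioned shift): gilfodofomo → gilfozofomo
  rule 4 (unconditioned shift): gilfozofomo → girfozofomo
  rule 5 (pre-nasal raising): girfozofomo → girfozofumo
  ⇒ Luden girfozofumo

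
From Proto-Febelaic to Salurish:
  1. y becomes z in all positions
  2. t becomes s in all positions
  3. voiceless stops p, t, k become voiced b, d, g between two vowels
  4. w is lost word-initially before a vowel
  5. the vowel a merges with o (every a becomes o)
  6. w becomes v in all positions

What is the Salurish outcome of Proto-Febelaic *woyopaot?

Salurish: *woyopaot > wozopaot > wozopaos > wozobaos > ozobaos > ozoboos  (by unconditioned shift, unconditioned shift, intervocalic voicing, glide loss, vowel merger)

ozoboos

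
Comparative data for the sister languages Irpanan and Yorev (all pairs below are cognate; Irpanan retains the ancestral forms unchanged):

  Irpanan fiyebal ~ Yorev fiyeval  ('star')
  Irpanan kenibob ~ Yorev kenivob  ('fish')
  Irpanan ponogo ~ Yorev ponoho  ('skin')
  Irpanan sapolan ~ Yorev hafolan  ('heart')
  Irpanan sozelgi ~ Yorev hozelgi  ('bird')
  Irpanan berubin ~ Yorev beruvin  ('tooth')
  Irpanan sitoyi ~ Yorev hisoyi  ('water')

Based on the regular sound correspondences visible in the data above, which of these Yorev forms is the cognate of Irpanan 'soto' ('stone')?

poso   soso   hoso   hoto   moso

hoso

sozelgi ~ hozelgi — Irpanan s corresponds to Yorev h word-initially before a back vowel.
sitoyi ~ hisoyi — Irpanan t corresponds to Yorev s between vowels (before a back vowel).
Applying these to Irpanan 'soto':
  soto → hoto   (s→h word-initially before a back vowel)
  hoto → hoso   (t→s between vowels (before a back vowel))
So the Yorev cognate is 'hoso'.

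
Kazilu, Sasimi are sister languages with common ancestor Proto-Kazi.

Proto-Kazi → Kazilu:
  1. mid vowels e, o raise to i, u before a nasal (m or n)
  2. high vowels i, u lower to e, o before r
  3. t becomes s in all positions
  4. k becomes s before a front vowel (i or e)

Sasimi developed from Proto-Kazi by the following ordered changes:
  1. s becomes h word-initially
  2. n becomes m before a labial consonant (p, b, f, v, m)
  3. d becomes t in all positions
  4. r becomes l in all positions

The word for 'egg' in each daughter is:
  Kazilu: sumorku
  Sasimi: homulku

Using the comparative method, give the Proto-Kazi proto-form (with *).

Position 5: Kazilu has r, Sasimi has l. Kazilu preserves r here (none of its changes turn any other segment into r), so the proto-segment is *r.
Position 2: Kazilu has u, Sasimi has o. Sasimi preserves o here (none of its changes turn any other segment into o), so the proto-segment is *o.
Position 4: Kazilu has o, Sasimi has u. Sasimi preserves u here (none of its changes turn any other segment into u), so the proto-segment is *u.
This points to *somurku. Verify forward in each daughter:
Kazilu: *somurku > sumurku > sumorku  (by pre-nasal raising, pre-rhotic lowering)
Sasimi: start from *somurku.
  rule 1 (debuccalisation): somurku → homurku
  rule 2: no change — homurku
  rule 3: no change — homurku
  rule 4 (unconditioned shift): homurku → homulku
  ⇒ Sasimi homulku
Only *somurku yields all of Kazilu sumorku, Sasimi homulku.

*somurku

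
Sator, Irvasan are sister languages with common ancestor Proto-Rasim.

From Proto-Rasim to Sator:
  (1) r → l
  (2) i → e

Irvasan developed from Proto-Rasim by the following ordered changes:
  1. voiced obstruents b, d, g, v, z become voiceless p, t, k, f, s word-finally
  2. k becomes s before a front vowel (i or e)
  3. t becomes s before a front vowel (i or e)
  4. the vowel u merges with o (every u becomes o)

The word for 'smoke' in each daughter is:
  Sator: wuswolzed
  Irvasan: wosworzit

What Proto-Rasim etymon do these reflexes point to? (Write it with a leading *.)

*wusworzid

Position 2: Sator has u, Irvasan has o. Sator preserves u here (none of its changes turn any other segment into u), so the proto-segment is *u.
Position 8: Sator has e, Irvasan has i. Irvasan preserves i here (none of its changes turn any other segment into i), so the proto-segment is *i.
Verify the candidate proto-form against each daughter:
Sator: *wusworzid > wuswolzid > wuswolzed  (by unconditioned shift, vowel merger)
Irvasan: start from *wusworzid.
  rule 1 (final devoicing): wusworzid → wusworzit
  rule 2: no change — wusworzit
  rule 3: no change — wusworzit
  rule 4 (vowel merger): wusworzit → wosworzit
  ⇒ Irvasan wosworzit
*wusworzid is the unique common source.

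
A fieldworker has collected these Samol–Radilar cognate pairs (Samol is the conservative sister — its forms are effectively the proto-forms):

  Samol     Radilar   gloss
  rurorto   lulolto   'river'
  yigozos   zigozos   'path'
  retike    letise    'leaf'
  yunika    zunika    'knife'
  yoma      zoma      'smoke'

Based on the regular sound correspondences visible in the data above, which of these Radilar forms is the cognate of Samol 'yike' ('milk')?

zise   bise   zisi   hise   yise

zise

yigozos ~ zigozos — Samol y corresponds to Radilar z word-initially before a front vowel.
retike ~ letise — Samol k corresponds to Radilar s between vowels (before a front vowel).
Applying these to Samol 'yike':
  yike → zike   (y→z word-initially before a front vowel)
  zike → zise   (k→s between vowels (before a front vowel))
So the Radilar cognate is 'zise'.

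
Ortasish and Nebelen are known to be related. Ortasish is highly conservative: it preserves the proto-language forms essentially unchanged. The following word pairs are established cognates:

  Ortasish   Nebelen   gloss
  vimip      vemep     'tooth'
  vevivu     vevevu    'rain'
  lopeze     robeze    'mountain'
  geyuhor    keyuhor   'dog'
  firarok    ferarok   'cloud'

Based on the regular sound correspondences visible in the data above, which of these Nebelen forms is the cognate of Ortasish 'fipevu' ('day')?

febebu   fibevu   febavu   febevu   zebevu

vimip ~ vemep — Ortasish i corresponds to Nebelen e after a consonant, before a labial obstruent.
lopeze ~ robeze — Ortasish p corresponds to Nebelen b between vowels (before a front vowel).
Applying these to Ortasish 'fipevu':
  fipevu → fepevu   (i→e after a consonant, before a labial obstruent)
  fepevu → febevu   (p→b between vowels (before a front vowel))
So the Nebelen cognate is 'febevu'.

febevu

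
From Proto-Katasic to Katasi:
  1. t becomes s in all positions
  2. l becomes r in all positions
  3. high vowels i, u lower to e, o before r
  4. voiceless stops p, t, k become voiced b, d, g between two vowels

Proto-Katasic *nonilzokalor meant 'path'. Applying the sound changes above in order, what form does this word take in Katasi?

nonerzogaror

Katasi: *nonilzokalor > nonirzokaror > nonerzokaror > nonerzogaror  (by unconditioned shift, pre-rhotic lowering, intervocalic voicing)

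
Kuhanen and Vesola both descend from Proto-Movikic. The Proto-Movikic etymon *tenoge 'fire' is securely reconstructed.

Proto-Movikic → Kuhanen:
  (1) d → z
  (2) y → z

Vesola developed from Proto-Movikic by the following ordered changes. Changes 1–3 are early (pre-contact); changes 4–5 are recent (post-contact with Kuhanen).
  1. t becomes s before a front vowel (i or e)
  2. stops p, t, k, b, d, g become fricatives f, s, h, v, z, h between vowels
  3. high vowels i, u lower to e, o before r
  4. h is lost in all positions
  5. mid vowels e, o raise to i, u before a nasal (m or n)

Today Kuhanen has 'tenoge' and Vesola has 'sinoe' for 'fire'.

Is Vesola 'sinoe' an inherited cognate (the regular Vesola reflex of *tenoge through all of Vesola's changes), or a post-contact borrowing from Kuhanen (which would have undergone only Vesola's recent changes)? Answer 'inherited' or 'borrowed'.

inherited

If inherited, *tenoge would pass through all of Vesola's changes:
Vesola: *tenoge
  tenoge → senoge   [palatalisation]
  senoge → senohe   [intervocalic lenition]
  senohe (rule 3 does not apply)
  senohe → senoe   [h-loss]
  senoe → sinoe   [pre-nasal raising]
  giving Vesola sinoe.
If borrowed from Kuhanen 'tenoge' after the early changes, it would undergo only the recent ones:
  rule 4 (h-loss): no change (tenoge)
  rule 5 (pre-nasal raising): tenoge → tinoge
  ⇒ as a loan: tinoge
Vesola 'sinoe' matches the inherited outcome exactly, so it is an inherited cognate, not a loan.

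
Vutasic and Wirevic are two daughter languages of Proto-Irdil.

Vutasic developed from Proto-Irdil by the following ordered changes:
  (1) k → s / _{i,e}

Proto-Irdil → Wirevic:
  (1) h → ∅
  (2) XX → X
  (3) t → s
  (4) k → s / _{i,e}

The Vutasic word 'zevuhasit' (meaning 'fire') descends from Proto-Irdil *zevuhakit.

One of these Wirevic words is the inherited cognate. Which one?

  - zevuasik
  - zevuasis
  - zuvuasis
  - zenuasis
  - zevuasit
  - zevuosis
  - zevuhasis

zevuasis

Wirevic: *zevuhakit
  zevuhakit → zevuakit   [h-loss]
  zevuakit (rule 2 does not apply)
  zevuakit → zevuakis   [unconditioned shift]
  zevuakis → zevuasis   [palatalisation]
  giving Wirevic zevuasis.
Among the options, 'zevuasis' alone shows every Wirevic change applied in order.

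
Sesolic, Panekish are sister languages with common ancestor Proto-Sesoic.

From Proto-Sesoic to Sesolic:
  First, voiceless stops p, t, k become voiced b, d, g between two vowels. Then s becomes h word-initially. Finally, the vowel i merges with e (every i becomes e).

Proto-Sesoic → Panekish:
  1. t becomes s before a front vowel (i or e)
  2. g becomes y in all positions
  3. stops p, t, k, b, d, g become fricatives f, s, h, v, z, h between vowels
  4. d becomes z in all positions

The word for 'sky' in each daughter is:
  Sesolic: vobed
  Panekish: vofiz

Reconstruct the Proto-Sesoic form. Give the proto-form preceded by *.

Position 3: Sesolic has b, Panekish has f. Taking the neighbouring segments as reconstructed: Sesolic b could go back to *p or *b; Panekish f could go back to *p or *f — the one source consistent with every daughter is *p.
Position 4: Sesolic has e, Panekish has i. Panekish preserves i here (none of its changes turn any other segment into i), so the proto-segment is *i.
This points to *vopid. Verify forward in each daughter:
Sesolic: *vopid
  vopid → vobid   [intervocalic voicing]
  vobid (rule 2 does not apply)
  vobid → vobed   [vowel merger]
  giving Sesolic vobed.
Panekish: *vopid > vofid > vofiz  (by intervocalic lenition, unconditioned shift)
No other proto-form is consistent with every reflex, so the reconstruction is *vopid.

*vopid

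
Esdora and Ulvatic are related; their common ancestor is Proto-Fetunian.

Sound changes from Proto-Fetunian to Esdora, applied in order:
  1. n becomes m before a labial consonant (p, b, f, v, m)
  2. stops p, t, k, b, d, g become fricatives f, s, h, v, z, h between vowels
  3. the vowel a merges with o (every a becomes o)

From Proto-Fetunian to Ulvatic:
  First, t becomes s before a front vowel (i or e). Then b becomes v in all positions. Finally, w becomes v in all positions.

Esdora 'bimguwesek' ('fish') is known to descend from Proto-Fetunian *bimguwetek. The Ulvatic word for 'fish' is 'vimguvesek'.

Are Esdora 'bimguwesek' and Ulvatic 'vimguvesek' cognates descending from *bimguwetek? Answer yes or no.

yes

Derive the expected Ulvatic reflex of *bimguwetek:
Ulvatic: *bimguwetek > bimguwesek > vimguwesek > vimguvesek  (by palatalisation, unconditioned shift, unconditioned shift)
Ulvatic 'vimguvesek' matches the regular reflex exactly, so the pair is cognate.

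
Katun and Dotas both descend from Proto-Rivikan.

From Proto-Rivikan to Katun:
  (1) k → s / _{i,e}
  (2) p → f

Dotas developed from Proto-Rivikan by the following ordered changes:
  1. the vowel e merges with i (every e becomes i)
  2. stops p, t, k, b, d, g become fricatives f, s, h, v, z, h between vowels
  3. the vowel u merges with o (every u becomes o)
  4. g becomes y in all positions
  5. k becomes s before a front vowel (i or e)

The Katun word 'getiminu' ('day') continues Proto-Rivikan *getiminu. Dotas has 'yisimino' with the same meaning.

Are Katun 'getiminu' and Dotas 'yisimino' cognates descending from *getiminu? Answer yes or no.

yes

Derive the expected Dotas reflex of *getiminu:
Dotas: *getiminu
  getiminu → gitiminu   [vowel merger]
  gitiminu → gisiminu   [intervocalic lenition]
  gisiminu → gisimino   [vowel merger]
  gisimino → yisimino   [unconditioned shift]
  yisimino (rule 5 does not apply)
  giving Dotas yisimino.
Dotas 'yisimino' matches the regular reflex exactly, so the pair is cognate.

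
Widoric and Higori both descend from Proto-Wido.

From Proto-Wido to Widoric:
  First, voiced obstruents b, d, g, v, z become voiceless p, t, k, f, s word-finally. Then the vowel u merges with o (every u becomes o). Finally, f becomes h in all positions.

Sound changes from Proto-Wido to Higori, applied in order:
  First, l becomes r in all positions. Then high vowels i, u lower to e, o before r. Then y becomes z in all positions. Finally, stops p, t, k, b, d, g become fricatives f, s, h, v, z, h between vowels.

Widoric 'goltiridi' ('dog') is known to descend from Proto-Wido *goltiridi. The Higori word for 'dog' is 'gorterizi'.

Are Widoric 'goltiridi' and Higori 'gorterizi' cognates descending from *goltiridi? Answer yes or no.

yes

Derive the expected Higori reflex of *goltiridi:
Higori: start from *goltiridi.
  rule 1 (unconditioned shift): goltiridi → gortiridi
  rule 2 (pre-rhotic lowering): gortiridi → gorteridi
  rule 3: no change — gorteridi
  rule 4 (intervocalic lenition): gorteridi → gorterizi
  ⇒ Higori gorterizi
Higori 'gorterizi' matches the regular reflex exactly, so the pair is cognate.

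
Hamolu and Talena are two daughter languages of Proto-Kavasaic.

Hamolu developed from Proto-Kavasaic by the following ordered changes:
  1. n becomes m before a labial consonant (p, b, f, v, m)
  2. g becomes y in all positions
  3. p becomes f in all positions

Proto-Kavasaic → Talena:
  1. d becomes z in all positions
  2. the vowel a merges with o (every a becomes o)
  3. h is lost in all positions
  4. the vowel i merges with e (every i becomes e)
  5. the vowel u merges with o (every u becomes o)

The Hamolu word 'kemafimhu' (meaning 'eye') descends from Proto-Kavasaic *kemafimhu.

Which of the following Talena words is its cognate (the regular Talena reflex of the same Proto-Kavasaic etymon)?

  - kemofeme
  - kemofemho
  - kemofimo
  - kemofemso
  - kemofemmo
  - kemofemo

Talena: start from *kemafimhu.
  rule 1: no change — kemafimhu
  rule 2 (vowel merger): kemafimhu → kemofimhu
  rule 3 (h-loss): kemofimhu → kemofimu
  rule 4 (vowel merger): kemofimu → kemofemu
  rule 5 (vowel merger): kemofemu → kemofemo
  ⇒ Talena kemofemo
Only 'kemofemo' matches the regular Talena development of *kemafimhu.

kemofemo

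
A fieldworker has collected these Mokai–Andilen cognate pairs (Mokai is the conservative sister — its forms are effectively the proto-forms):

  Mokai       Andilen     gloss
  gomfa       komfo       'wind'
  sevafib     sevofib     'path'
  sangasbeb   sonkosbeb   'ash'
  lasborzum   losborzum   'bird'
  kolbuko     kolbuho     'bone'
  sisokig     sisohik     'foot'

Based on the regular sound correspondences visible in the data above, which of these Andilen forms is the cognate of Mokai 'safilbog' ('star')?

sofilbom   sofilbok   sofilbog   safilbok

sofilbok

sevafib ~ sevofib — Mokai a corresponds to Andilen o after a consonant, before a labial obstruent.
sisokig ~ sisohik — Mokai g corresponds to Andilen k word-finally.
Applying these to Mokai 'safilbog':
  safilbog → sofilbog   (a→o after a consonant, before a labial obstruent)
  sofilbog → sofilbok   (g→k word-finally)
So the Andilen cognate is 'sofilbok'.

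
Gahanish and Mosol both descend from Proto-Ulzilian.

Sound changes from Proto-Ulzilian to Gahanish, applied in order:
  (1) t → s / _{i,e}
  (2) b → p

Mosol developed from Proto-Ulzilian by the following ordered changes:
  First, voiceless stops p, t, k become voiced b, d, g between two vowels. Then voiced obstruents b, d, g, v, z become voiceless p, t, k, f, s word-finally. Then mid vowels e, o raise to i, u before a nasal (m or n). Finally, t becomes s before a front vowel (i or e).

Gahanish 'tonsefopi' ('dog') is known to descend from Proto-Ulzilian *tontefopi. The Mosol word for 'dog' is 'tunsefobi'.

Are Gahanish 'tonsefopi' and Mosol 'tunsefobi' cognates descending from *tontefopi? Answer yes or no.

yes

Derive the expected Mosol reflex of *tontefopi:
Mosol: *tontefopi > tontefobi > tuntefobi > tunsefobi  (by intervocalic voicing, pre-nasal raising, palatalisation)
Mosol 'tunsefobi' matches the regular reflex exactly, so the pair is cognate.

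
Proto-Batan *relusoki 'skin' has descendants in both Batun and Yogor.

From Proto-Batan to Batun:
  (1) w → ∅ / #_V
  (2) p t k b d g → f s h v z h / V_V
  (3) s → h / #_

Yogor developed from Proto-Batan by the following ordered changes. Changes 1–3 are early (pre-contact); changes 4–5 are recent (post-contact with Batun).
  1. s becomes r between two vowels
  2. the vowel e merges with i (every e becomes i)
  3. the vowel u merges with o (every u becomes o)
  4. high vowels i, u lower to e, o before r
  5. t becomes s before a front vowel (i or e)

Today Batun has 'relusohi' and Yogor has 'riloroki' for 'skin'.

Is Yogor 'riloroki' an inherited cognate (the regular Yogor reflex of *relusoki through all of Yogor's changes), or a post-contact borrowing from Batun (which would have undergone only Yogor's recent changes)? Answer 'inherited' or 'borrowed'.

inherited

If inherited, *relusoki would pass through all of Yogor's changes:
Yogor: start from *relusoki.
  rule 1 (rhotacism): relusoki → reluroki
  rule 2 (vowel merger): reluroki → riluroki
  rule 3 (vowel merger): riluroki → riloroki
  rule 4: no change — riloroki
  rule 5: no change — riloroki
  ⇒ Yogor riloroki
If borrowed from Batun 'relusohi' after the early changes, it would undergo only the recent ones:
  rule 4 (pre-rhotic lowering): no change (relusohi)
  rule 5 (palatalisation): no change (relusohi)
  ⇒ as a loan: relusohi
Yogor 'riloroki' matches the inherited outcome exactly, so it is an inherited cognate, not a loan.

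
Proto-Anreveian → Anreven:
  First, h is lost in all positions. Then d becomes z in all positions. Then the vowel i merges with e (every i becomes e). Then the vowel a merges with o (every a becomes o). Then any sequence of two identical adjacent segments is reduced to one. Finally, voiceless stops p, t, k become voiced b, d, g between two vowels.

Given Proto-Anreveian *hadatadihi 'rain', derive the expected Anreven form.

Anreven: *hadatadihi > adatadii > azatazii > azatazee > ozotozee > ozotoze > ozodoze  (by h-loss, unconditioned shift, vowel merger, vowel merger, degemination, intervocalic voicing)

ozodoze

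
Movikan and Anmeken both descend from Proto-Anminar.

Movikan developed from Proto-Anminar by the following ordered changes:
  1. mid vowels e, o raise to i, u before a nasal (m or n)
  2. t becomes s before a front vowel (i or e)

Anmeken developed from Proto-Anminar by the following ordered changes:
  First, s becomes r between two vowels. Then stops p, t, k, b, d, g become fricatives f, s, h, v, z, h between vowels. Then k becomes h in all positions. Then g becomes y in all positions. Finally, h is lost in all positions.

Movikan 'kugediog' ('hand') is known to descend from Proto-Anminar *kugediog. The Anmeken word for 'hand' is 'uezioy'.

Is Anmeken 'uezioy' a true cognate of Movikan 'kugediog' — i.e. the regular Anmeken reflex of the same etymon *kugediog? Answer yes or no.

yes

Derive the expected Anmeken reflex of *kugediog:
Anmeken: *kugediog
  kugediog (rule 1 does not apply)
  kugediog → kuheziog   [intervocalic lenition]
  kuheziog → huheziog   [unconditioned shift]
  huheziog → huhezioy   [unconditioned shift]
  huhezioy → uezioy   [h-loss]
  giving Anmeken uezioy.
Anmeken 'uezioy' matches the regular reflex exactly, so the pair is cognate.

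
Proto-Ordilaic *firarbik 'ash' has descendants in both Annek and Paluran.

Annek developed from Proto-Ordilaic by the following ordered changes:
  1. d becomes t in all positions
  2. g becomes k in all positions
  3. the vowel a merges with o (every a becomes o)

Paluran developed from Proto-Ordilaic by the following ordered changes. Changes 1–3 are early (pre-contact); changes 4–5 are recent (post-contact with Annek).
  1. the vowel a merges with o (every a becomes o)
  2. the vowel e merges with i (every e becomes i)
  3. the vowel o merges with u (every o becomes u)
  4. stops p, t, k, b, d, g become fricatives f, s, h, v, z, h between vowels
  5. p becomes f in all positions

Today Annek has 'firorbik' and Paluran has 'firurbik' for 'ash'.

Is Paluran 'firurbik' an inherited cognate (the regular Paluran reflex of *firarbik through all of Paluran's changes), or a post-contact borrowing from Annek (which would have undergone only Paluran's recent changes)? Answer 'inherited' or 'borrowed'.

If inherited, *firarbik would pass through all of Paluran's changes:
Paluran: *firarbik > firorbik > firurbik  (by vowel merger, vowel merger)
If borrowed from Annek 'firorbik' after the early changes, it would undergo only the recent ones:
  rule 4 (intervocalic lenition): no change (firorbik)
  rule 5 (unconditioned shift): no change (firorbik)
  ⇒ as a loan: firorbik
Paluran 'firurbik' matches the inherited outcome exactly, so it is an inherited cognate, not a loan.

inherited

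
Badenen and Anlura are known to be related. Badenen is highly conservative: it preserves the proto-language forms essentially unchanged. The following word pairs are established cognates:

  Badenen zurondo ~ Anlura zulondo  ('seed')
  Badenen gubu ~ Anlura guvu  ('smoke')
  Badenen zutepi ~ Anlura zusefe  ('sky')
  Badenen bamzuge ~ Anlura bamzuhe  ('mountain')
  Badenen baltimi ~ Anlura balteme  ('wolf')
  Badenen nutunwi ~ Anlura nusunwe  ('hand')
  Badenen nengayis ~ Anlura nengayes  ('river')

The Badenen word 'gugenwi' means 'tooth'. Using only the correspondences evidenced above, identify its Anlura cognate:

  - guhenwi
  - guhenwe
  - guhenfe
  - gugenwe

guhenwe

bamzuge ~ bamzuhe — Badenen g corresponds to Anlura h between vowels (before a front vowel).
zutepi ~ zusefe, baltimi ~ balteme — Badenen i corresponds to Anlura e word-finally.
Applying these to Badenen 'gugenwi':
  gugenwi → guhenwi   (g→h between vowels (before a front vowel))
  guhenwi → guhenwe   (i→e word-finally)
So the Anlura cognate is 'guhenwe'.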